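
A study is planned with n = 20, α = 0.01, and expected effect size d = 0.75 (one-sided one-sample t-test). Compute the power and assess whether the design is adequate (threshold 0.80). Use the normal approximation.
Power ≈ 0.85; the study is adequately powered (power ≥ 0.80)

Power calculation (one-sample t-test, normal approximation):
z_β = d · √n - z_α
z_β = 0.75 · √20 - 2.326
z_β = 0.75 · 4.472 - 2.326
z_β = 1.028

Power = Φ(z_β) = Φ(1.028) ≈ 0.848

Effect size d = 0.75 is medium by Cohen's convention (0.2/0.5/0.8).

Threshold: power ≥ 0.80 is conventionally adequate.
Power ≈ 0.85 → the study is adequately powered (power ≥ 0.80).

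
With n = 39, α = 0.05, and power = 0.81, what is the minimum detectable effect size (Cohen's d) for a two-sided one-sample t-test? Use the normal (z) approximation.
d ≈ 0.45

Minimum detectable effect (one-sample t-test, normal approximation):
d = (z_{α/2} + z_β) / √n
d = (1.960 + 0.878) / √39
d = 2.838 / 6.245
d ≈ 0.45

By Cohen's convention (0.2 small / 0.5 medium / 0.8 large): small effect.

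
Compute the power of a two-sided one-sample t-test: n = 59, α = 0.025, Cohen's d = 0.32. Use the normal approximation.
Power ≈ 0.59

Power calculation (one-sample t-test, normal approximation):
z_β = d · √n - z_{α/2}
z_β = 0.32 · √59 - 2.241
z_β = 0.32 · 7.681 - 2.241
z_β = 0.217

Power = Φ(z_β) = Φ(0.217) ≈ 0.586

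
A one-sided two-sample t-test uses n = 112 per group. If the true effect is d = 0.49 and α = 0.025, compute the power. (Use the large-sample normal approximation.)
Power ≈ 0.96

Power calculation (two-sample t-test, normal approximation):
z_β = d · √(n/2) - z_α
z_β = 0.49 · √(112/2) - 1.960
z_β = 0.49 · 7.483 - 1.960
z_β = 1.707

Power = Φ(z_β) = Φ(1.707) ≈ 0.956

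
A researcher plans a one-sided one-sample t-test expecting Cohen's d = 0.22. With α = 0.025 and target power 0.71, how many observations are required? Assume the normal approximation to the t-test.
n = 131

Sample size formula (one-sample t-test, normal approximation):
n = ((z_α + z_β) / d)²

z_α = 1.960 (for α = 0.025, one-sided)
z_β = 0.553 (for power = 0.71)
d = 0.22

n = ((1.960 + 0.553) / 0.22)²
n = (11.423)²
n ≈ 130.48
Round up to the next whole number: n = 131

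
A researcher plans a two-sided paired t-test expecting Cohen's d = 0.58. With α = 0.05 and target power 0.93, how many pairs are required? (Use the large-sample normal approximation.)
n = 36 pairs

Sample size formula (paired t-test, normal approximation):
n = ((z_{α/2} + z_β) / d)²

z_{α/2} = 1.960 (for α = 0.05, two-sided)
z_β = 1.476 (for power = 0.93)
d = 0.58

n = ((1.960 + 1.476) / 0.58)²
n = (5.924)²
n ≈ 35.09
Round up to the next whole number: n = 36 pairs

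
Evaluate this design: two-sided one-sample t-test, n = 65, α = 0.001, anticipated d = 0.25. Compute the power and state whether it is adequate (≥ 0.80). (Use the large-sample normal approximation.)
Power ≈ 0.10; the study is underpowered (power < 0.80)

Power calculation (one-sample t-test, normal approximation):
z_β = d · √n - z_{α/2}
z_β = 0.25 · √65 - 3.291
z_β = 0.25 · 8.062 - 3.291
z_β = -1.275

Power = Φ(z_β) = Φ(-1.275) ≈ 0.101

Effect size d = 0.25 is small by Cohen's convention (0.2/0.5/0.8).

Threshold: power ≥ 0.80 is conventionally adequate.
Power ≈ 0.10 → the study is underpowered (power < 0.80).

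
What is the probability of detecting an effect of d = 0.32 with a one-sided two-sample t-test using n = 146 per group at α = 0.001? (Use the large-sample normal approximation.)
Power ≈ 0.36

Power calculation (two-sample t-test, normal approximation):
z_β = d · √(n/2) - z_α
z_β = 0.32 · √(146/2) - 3.090
z_β = 0.32 · 8.544 - 3.090
z_β = -0.356

Power = Φ(z_β) = Φ(-0.356) ≈ 0.361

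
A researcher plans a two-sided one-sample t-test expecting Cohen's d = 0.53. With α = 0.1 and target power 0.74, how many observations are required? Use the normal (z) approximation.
n = 19

Sample size formula (one-sample t-test, normal approximation):
n = ((z_{α/2} + z_β) / d)²

z_{α/2} = 1.645 (for α = 0.1, two-sided)
z_β = 0.643 (for power = 0.74)
d = 0.53

n = ((1.645 + 0.643) / 0.53)²
n = (4.317)²
n ≈ 18.64
Round up to the next whole number: n = 19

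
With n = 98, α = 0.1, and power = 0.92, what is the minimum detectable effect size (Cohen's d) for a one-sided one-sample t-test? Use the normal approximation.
d ≈ 0.27

Minimum detectable effect (one-sample t-test, normal approximation):
d = (z_α + z_β) / √n
d = (1.282 + 1.405) / √98
d = 2.687 / 9.899
d ≈ 0.27

By Cohen's convention (0.2 small / 0.5 medium / 0.8 large): small effect.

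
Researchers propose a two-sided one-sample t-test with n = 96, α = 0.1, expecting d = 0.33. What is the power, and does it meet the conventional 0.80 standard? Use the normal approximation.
Power ≈ 0.94; the study is adequately powered (power ≥ 0.80)

Power calculation (one-sample t-test, normal approximation):
z_β = d · √n - z_{α/2}
z_β = 0.33 · √96 - 1.645
z_β = 0.33 · 9.798 - 1.645
z_β = 1.588

Power = Φ(z_β) = Φ(1.588) ≈ 0.944

Effect size d = 0.33 is small by Cohen's convention (0.2/0.5/0.8).

Threshold: power ≥ 0.80 is conventionally adequate.
Power ≈ 0.94 → the study is adequately powered (power ≥ 0.80).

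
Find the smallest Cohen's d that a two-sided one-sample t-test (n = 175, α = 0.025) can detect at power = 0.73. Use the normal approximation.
d ≈ 0.22

Minimum detectable effect (one-sample t-test, normal approximation):
d = (z_{α/2} + z_β) / √n
d = (2.241 + 0.613) / √175
d = 2.854 / 13.229
d ≈ 0.22

By Cohen's convention (0.2 small / 0.5 medium / 0.8 large): small effect.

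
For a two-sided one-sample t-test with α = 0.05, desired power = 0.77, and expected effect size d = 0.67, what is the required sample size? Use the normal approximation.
n = 17

Sample size formula (one-sample t-test, normal approximation):
n = ((z_{α/2} + z_β) / d)²

z_{α/2} = 1.960 (for α = 0.05, two-sided)
z_β = 0.739 (for power = 0.77)
d = 0.67

n = ((1.960 + 0.739) / 0.67)²
n = (4.028)²
n ≈ 16.22
Round up to the next whole number: n = 17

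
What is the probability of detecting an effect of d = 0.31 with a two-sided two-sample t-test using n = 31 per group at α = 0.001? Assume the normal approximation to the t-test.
Power ≈ 0.02

Power calculation (two-sample t-test, normal approximation):
z_β = d · √(n/2) - z_{α/2}
z_β = 0.31 · √(31/2) - 3.291
z_β = 0.31 · 3.937 - 3.291
z_β = -2.070

Power = Φ(z_β) = Φ(-2.070) ≈ 0.019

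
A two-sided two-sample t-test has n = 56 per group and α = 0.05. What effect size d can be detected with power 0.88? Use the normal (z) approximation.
d ≈ 0.59

Minimum detectable effect (two-sample t-test, normal approximation):
d = (z_{α/2} + z_β) / √(n/2)
d = (1.960 + 1.175) / √(56/2)
d = 3.135 / 5.292
d ≈ 0.59

By Cohen's convention (0.2 small / 0.5 medium / 0.8 large): medium effect.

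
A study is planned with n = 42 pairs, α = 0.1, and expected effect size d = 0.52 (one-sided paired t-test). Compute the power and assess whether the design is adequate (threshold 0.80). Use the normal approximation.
Power ≈ 0.98; the study is adequately powered (power ≥ 0.80)

Power calculation (paired t-test, normal approximation):
z_β = d · √n - z_α
z_β = 0.52 · √42 - 1.282
z_β = 0.52 · 6.481 - 1.282
z_β = 2.088

Power = Φ(z_β) = Φ(2.088) ≈ 0.982

Effect size d = 0.52 is medium by Cohen's convention (0.2/0.5/0.8).

Threshold: power ≥ 0.80 is conventionally adequate.
Power ≈ 0.98 → the study is adequately powered (power ≥ 0.80).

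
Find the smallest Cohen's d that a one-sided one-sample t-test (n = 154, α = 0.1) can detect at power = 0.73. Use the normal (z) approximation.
d ≈ 0.15

Minimum detectable effect (one-sample t-test, normal approximation):
d = (z_α + z_β) / √n
d = (1.282 + 0.613) / √154
d = 1.894 / 12.410
d ≈ 0.15

By Cohen's convention (0.2 small / 0.5 medium / 0.8 large): very small effect.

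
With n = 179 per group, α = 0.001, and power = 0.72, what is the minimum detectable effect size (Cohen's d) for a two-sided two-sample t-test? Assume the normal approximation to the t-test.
d ≈ 0.41

Minimum detectable effect (two-sample t-test, normal approximation):
d = (z_{α/2} + z_β) / √(n/2)
d = (3.291 + 0.583) / √(179/2)
d = 3.873 / 9.460
d ≈ 0.41

By Cohen's convention (0.2 small / 0.5 medium / 0.8 large): small effect.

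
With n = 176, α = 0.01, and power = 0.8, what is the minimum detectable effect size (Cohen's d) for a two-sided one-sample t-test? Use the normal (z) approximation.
d ≈ 0.26

Minimum detectable effect (one-sample t-test, normal approximation):
d = (z_{α/2} + z_β) / √n
d = (2.576 + 0.842) / √176
d = 3.417 / 13.266
d ≈ 0.26

By Cohen's convention (0.2 small / 0.5 medium / 0.8 large): small effect.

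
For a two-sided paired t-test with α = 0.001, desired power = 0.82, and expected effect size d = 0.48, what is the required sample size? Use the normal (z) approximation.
n = 77 pairs

Sample size formula (paired t-test, normal approximation):
n = ((z_{α/2} + z_β) / d)²

z_{α/2} = 3.291 (for α = 0.001, two-sided)
z_β = 0.915 (for power = 0.82)
d = 0.48

n = ((3.291 + 0.915) / 0.48)²
n = (8.763)²
n ≈ 76.79
Round up to the next whole number: n = 77 pairs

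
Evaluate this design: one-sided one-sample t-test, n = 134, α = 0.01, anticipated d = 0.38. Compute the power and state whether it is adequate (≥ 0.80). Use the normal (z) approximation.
Power ≈ 0.98; the study is adequately powered (power ≥ 0.80)

Power calculation (one-sample t-test, normal approximation):
z_β = d · √n - z_α
z_β = 0.38 · √134 - 2.326
z_β = 0.38 · 11.576 - 2.326
z_β = 2.072

Power = Φ(z_β) = Φ(2.072) ≈ 0.981

Effect size d = 0.38 is small by Cohen's convention (0.2/0.5/0.8).

Threshold: power ≥ 0.80 is conventionally adequate.
Power ≈ 0.98 → the study is adequately powered (power ≥ 0.80).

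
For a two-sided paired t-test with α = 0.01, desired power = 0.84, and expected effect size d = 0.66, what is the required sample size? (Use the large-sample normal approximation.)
n = 30 pairs

Sample size formula (paired t-test, normal approximation):
n = ((z_{α/2} + z_β) / d)²

z_{α/2} = 2.576 (for α = 0.01, two-sided)
z_β = 0.994 (for power = 0.84)
d = 0.66

n = ((2.576 + 0.994) / 0.66)²
n = (5.409)²
n ≈ 29.26
Round up to the next whole number: n = 30 pairs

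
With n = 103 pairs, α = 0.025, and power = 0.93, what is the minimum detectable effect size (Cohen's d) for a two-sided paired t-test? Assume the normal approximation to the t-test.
d ≈ 0.37

Minimum detectable effect (paired t-test, normal approximation):
d = (z_{α/2} + z_β) / √n
d = (2.241 + 1.476) / √103
d = 3.717 / 10.149
d ≈ 0.37

By Cohen's convention (0.2 small / 0.5 medium / 0.8 large): small effect.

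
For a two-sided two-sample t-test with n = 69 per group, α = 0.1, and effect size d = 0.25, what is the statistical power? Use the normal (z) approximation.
Power ≈ 0.43

Power calculation (two-sample t-test, normal approximation):
z_β = d · √(n/2) - z_{α/2}
z_β = 0.25 · √(69/2) - 1.645
z_β = 0.25 · 5.874 - 1.645
z_β = -0.176

Power = Φ(z_β) = Φ(-0.176) ≈ 0.430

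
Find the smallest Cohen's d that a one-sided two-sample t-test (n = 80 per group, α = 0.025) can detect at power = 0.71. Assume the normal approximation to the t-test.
d ≈ 0.40

Minimum detectable effect (two-sample t-test, normal approximation):
d = (z_α + z_β) / √(n/2)
d = (1.960 + 0.553) / √(80/2)
d = 2.513 / 6.325
d ≈ 0.40

By Cohen's convention (0.2 small / 0.5 medium / 0.8 large): small effect.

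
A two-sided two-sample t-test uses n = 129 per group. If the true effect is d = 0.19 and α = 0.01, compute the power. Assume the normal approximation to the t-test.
Power ≈ 0.15

Power calculation (two-sample t-test, normal approximation):
z_β = d · √(n/2) - z_{α/2}
z_β = 0.19 · √(129/2) - 2.576
z_β = 0.19 · 8.031 - 2.576
z_β = -1.050

Power = Φ(z_β) = Φ(-1.050) ≈ 0.147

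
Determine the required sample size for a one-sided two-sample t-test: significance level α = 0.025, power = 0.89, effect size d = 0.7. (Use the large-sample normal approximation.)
n = 42 per group

Sample size formula (two-sample t-test, normal approximation):
n = 2 · ((z_α + z_β) / d)²

z_α = 1.960 (for α = 0.025, one-sided)
z_β = 1.227 (for power = 0.89)
d = 0.7

n = 2 · ((1.960 + 1.227) / 0.7)²
n = 2 · (4.553)²
n ≈ 41.46
Round up to the next whole number: n = 42 per group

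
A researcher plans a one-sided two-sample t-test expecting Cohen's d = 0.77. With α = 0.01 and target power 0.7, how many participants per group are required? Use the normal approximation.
n = 28 per group

Sample size formula (two-sample t-test, normal approximation):
n = 2 · ((z_α + z_β) / d)²

z_α = 2.326 (for α = 0.01, one-sided)
z_β = 0.524 (for power = 0.7)
d = 0.77

n = 2 · ((2.326 + 0.524) / 0.77)²
n = 2 · (3.701)²
n ≈ 27.39
Round up to the next whole number: n = 28 per group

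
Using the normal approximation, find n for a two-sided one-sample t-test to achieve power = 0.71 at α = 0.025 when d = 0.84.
n = 12

Sample size formula (one-sample t-test, normal approximation):
n = ((z_{α/2} + z_β) / d)²

z_{α/2} = 2.241 (for α = 0.025, two-sided)
z_β = 0.553 (for power = 0.71)
d = 0.84

n = ((2.241 + 0.553) / 0.84)²
n = (3.326)²
n ≈ 11.06
Round up to the next whole number: n = 12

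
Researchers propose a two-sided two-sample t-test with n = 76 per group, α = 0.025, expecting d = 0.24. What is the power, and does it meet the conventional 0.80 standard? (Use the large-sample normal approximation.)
Power ≈ 0.22; the study is underpowered (power < 0.80)

Power calculation (two-sample t-test, normal approximation):
z_β = d · √(n/2) - z_{α/2}
z_β = 0.24 · √(76/2) - 2.241
z_β = 0.24 · 6.164 - 2.241
z_β = -0.762

Power = Φ(z_β) = Φ(-0.762) ≈ 0.223

Effect size d = 0.24 is small by Cohen's convention (0.2/0.5/0.8).

Threshold: power ≥ 0.80 is conventionally adequate.
Power ≈ 0.22 → the study is underpowered (power < 0.80).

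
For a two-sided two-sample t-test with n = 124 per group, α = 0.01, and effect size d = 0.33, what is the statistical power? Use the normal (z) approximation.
Power ≈ 0.51

Power calculation (two-sample t-test, normal approximation):
z_β = d · √(n/2) - z_{α/2}
z_β = 0.33 · √(124/2) - 2.576
z_β = 0.33 · 7.874 - 2.576
z_β = 0.023

Power = Φ(z_β) = Φ(0.023) ≈ 0.509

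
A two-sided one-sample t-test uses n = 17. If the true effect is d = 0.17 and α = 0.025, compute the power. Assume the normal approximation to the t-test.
Power ≈ 0.06

Power calculation (one-sample t-test, normal approximation):
z_β = d · √n - z_{α/2}
z_β = 0.17 · √17 - 2.241
z_β = 0.17 · 4.123 - 2.241
z_β = -1.540

Power = Φ(z_β) = Φ(-1.540) ≈ 0.062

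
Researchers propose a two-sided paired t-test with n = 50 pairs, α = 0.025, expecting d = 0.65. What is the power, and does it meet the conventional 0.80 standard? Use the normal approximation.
Power ≈ 0.99; the study is adequately powered (power ≥ 0.80)

Power calculation (paired t-test, normal approximation):
z_β = d · √n - z_{α/2}
z_β = 0.65 · √50 - 2.241
z_β = 0.65 · 7.071 - 2.241
z_β = 2.355

Power = Φ(z_β) = Φ(2.355) ≈ 0.991

Effect size d = 0.65 is medium by Cohen's convention (0.2/0.5/0.8).

Threshold: power ≥ 0.80 is conventionally adequate.
Power ≈ 0.99 → the study is adequately powered (power ≥ 0.80).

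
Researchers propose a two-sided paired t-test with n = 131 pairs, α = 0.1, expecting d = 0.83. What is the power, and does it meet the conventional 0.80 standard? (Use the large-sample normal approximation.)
Power ≈ 1.00; the study is adequately powered (power ≥ 0.80)

Power calculation (paired t-test, normal approximation):
z_β = d · √n - z_{α/2}
z_β = 0.83 · √131 - 1.645
z_β = 0.83 · 11.446 - 1.645
z_β = 7.855

Power = Φ(z_β) = Φ(7.855) ≈ 1.000

Effect size d = 0.83 is large by Cohen's convention (0.2/0.5/0.8).

Threshold: power ≥ 0.80 is conventionally adequate.
Power ≈ 1.00 → the study is adequately powered (power ≥ 0.80).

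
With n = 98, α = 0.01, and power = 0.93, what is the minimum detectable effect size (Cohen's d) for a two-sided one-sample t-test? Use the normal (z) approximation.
d ≈ 0.41

Minimum detectable effect (one-sample t-test, normal approximation):
d = (z_{α/2} + z_β) / √n
d = (2.576 + 1.476) / √98
d = 4.052 / 9.899
d ≈ 0.41

By Cohen's convention (0.2 small / 0.5 medium / 0.8 large): small effect.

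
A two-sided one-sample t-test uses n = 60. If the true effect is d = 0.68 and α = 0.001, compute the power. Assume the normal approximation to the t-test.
Power ≈ 0.98

Power calculation (one-sample t-test, normal approximation):
z_β = d · √n - z_{α/2}
z_β = 0.68 · √60 - 3.291
z_β = 0.68 · 7.746 - 3.291
z_β = 1.977

Power = Φ(z_β) = Φ(1.977) ≈ 0.976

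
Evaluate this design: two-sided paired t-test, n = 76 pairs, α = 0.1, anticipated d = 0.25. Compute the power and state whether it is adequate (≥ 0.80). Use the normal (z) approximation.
Power ≈ 0.70; the study is underpowered (power < 0.80)

Power calculation (paired t-test, normal approximation):
z_β = d · √n - z_{α/2}
z_β = 0.25 · √76 - 1.645
z_β = 0.25 · 8.718 - 1.645
z_β = 0.535

Power = Φ(z_β) = Φ(0.535) ≈ 0.704

Effect size d = 0.25 is small by Cohen's convention (0.2/0.5/0.8).

Threshold: power ≥ 0.80 is conventionally adequate.
Power ≈ 0.70 → the study is underpowered (power < 0.80).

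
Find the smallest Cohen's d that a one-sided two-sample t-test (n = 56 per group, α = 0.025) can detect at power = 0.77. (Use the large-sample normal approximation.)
d ≈ 0.51

Minimum detectable effect (two-sample t-test, normal approximation):
d = (z_α + z_β) / √(n/2)
d = (1.960 + 0.739) / √(56/2)
d = 2.699 / 5.292
d ≈ 0.51

By Cohen's convention (0.2 small / 0.5 medium / 0.8 large): medium effect.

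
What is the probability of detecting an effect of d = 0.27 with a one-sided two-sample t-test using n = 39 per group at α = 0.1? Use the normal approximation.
Power ≈ 0.46

Power calculation (two-sample t-test, normal approximation):
z_β = d · √(n/2) - z_α
z_β = 0.27 · √(39/2) - 1.282
z_β = 0.27 · 4.416 - 1.282
z_β = -0.089

Power = Φ(z_β) = Φ(-0.089) ≈ 0.464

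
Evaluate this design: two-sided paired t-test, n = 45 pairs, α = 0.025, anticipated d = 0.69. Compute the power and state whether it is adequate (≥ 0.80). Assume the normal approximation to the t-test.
Power ≈ 0.99; the study is adequately powered (power ≥ 0.80)

Power calculation (paired t-test, normal approximation):
z_β = d · √n - z_{α/2}
z_β = 0.69 · √45 - 2.241
z_β = 0.69 · 6.708 - 2.241
z_β = 2.387

Power = Φ(z_β) = Φ(2.387) ≈ 0.992

Effect size d = 0.69 is medium by Cohen's convention (0.2/0.5/0.8).

Threshold: power ≥ 0.80 is conventionally adequate.
Power ≈ 0.99 → the study is adequately powered (power ≥ 0.80).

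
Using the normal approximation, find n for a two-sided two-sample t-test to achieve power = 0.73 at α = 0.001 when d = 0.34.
n = 264 per group

Sample size formula (two-sample t-test, normal approximation):
n = 2 · ((z_{α/2} + z_β) / d)²

z_{α/2} = 3.291 (for α = 0.001, two-sided)
z_β = 0.613 (for power = 0.73)
d = 0.34

n = 2 · ((3.291 + 0.613) / 0.34)²
n = 2 · (11.482)²
n ≈ 263.67
Round up to the next whole number: n = 264 per group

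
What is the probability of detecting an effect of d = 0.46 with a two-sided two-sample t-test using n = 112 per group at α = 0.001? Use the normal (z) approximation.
Power ≈ 0.56

Power calculation (two-sample t-test, normal approximation):
z_β = d · √(n/2) - z_{α/2}
z_β = 0.46 · √(112/2) - 3.291
z_β = 0.46 · 7.483 - 3.291
z_β = 0.152

Power = Φ(z_β) = Φ(0.152) ≈ 0.560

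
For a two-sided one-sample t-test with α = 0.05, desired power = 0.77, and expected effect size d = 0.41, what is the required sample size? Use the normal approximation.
n = 44

Sample size formula (one-sample t-test, normal approximation):
n = ((z_{α/2} + z_β) / d)²

z_{α/2} = 1.960 (for α = 0.05, two-sided)
z_β = 0.739 (for power = 0.77)
d = 0.41

n = ((1.960 + 0.739) / 0.41)²
n = (6.583)²
n ≈ 43.34
Round up to the next whole number: n = 44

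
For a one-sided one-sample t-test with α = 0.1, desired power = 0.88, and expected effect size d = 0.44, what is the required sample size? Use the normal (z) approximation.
n = 32

Sample size formula (one-sample t-test, normal approximation):
n = ((z_α + z_β) / d)²

z_α = 1.282 (for α = 0.1, one-sided)
z_β = 1.175 (for power = 0.88)
d = 0.44

n = ((1.282 + 1.175) / 0.44)²
n = (5.584)²
n ≈ 31.18
Round up to the next whole number: n = 32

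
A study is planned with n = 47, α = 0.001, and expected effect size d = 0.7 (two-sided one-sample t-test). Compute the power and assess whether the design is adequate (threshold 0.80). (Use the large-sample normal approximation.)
Power ≈ 0.93; the study is adequately powered (power ≥ 0.80)

Power calculation (one-sample t-test, normal approximation):
z_β = d · √n - z_{α/2}
z_β = 0.7 · √47 - 3.291
z_β = 0.7 · 6.856 - 3.291
z_β = 1.508

Power = Φ(z_β) = Φ(1.508) ≈ 0.934

Effect size d = 0.7 is medium by Cohen's convention (0.2/0.5/0.8).

Threshold: power ≥ 0.80 is conventionally adequate.
Power ≈ 0.93 → the study is adequately powered (power ≥ 0.80).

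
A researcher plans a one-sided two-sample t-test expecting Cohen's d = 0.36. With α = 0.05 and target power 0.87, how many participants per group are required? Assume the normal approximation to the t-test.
n = 119 per group

Sample size formula (two-sample t-test, normal approximation):
n = 2 · ((z_α + z_β) / d)²

z_α = 1.645 (for α = 0.05, one-sided)
z_β = 1.126 (for power = 0.87)
d = 0.36

n = 2 · ((1.645 + 1.126) / 0.36)²
n = 2 · (7.697)²
n ≈ 118.49
Round up to the next whole number: n = 119 per group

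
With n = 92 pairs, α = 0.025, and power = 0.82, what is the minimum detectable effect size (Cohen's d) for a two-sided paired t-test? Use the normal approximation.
d ≈ 0.33

Minimum detectable effect (paired t-test, normal approximation):
d = (z_{α/2} + z_β) / √n
d = (2.241 + 0.915) / √92
d = 3.157 / 9.592
d ≈ 0.33

By Cohen's convention (0.2 small / 0.5 medium / 0.8 large): small effect.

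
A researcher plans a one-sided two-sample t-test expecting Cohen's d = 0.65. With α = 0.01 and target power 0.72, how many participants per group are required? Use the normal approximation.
n = 41 per group

Sample size formula (two-sample t-test, normal approximation):
n = 2 · ((z_α + z_β) / d)²

z_α = 2.326 (for α = 0.01, one-sided)
z_β = 0.583 (for power = 0.72)
d = 0.65

n = 2 · ((2.326 + 0.583) / 0.65)²
n = 2 · (4.475)²
n ≈ 40.05
Round up to the next whole number: n = 41 per group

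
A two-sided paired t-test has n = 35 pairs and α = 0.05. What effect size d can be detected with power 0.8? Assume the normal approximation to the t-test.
d ≈ 0.47

Minimum detectable effect (paired t-test, normal approximation):
d = (z_{α/2} + z_β) / √n
d = (1.960 + 0.842) / √35
d = 2.802 / 5.916
d ≈ 0.47

By Cohen's convention (0.2 small / 0.5 medium / 0.8 large): small effect.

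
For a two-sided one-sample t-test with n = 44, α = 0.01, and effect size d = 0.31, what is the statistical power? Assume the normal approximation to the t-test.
Power ≈ 0.30

Power calculation (one-sample t-test, normal approximation):
z_β = d · √n - z_{α/2}
z_β = 0.31 · √44 - 2.576
z_β = 0.31 · 6.633 - 2.576
z_β = -0.520

Power = Φ(z_β) = Φ(-0.520) ≈ 0.302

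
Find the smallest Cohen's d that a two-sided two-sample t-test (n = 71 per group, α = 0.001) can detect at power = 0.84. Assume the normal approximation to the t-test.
d ≈ 0.72

Minimum detectable effect (two-sample t-test, normal approximation):
d = (z_{α/2} + z_β) / √(n/2)
d = (3.291 + 0.994) / √(71/2)
d = 4.285 / 5.958
d ≈ 0.72

By Cohen's convention (0.2 small / 0.5 medium / 0.8 large): medium effect.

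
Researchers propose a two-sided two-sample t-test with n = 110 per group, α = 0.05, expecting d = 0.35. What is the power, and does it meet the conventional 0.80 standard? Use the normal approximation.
Power ≈ 0.74; the study is underpowered (power < 0.80)

Power calculation (two-sample t-test, normal approximation):
z_β = d · √(n/2) - z_{α/2}
z_β = 0.35 · √(110/2) - 1.960
z_β = 0.35 · 7.416 - 1.960
z_β = 0.636

Power = Φ(z_β) = Φ(0.636) ≈ 0.738

Effect size d = 0.35 is small by Cohen's convention (0.2/0.5/0.8).

Threshold: power ≥ 0.80 is conventionally adequate.
Power ≈ 0.74 → the study is underpowered (power < 0.80).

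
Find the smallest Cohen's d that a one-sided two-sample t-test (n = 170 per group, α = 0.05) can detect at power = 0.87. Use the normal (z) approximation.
d ≈ 0.30

Minimum detectable effect (two-sample t-test, normal approximation):
d = (z_α + z_β) / √(n/2)
d = (1.645 + 1.126) / √(170/2)
d = 2.771 / 9.220
d ≈ 0.30

By Cohen's convention (0.2 small / 0.5 medium / 0.8 large): small effect.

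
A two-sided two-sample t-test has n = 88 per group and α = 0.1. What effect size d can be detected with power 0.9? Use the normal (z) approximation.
d ≈ 0.44

Minimum detectable effect (two-sample t-test, normal approximation):
d = (z_{α/2} + z_β) / √(n/2)
d = (1.645 + 1.282) / √(88/2)
d = 2.926 / 6.633
d ≈ 0.44

By Cohen's convention (0.2 small / 0.5 medium / 0.8 large): small effect.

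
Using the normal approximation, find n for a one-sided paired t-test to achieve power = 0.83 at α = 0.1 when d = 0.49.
n = 21 pairs

Sample size formula (paired t-test, normal approximation):
n = ((z_α + z_β) / d)²

z_α = 1.282 (for α = 0.1, one-sided)
z_β = 0.954 (for power = 0.83)
d = 0.49

n = ((1.282 + 0.954) / 0.49)²
n = (4.563)²
n ≈ 20.82
Round up to the next whole number: n = 21 pairs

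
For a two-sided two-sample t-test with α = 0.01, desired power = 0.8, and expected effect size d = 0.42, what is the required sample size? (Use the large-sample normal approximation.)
n = 133 per group

Sample size formula (two-sample t-test, normal approximation):
n = 2 · ((z_{α/2} + z_β) / d)²

z_{α/2} = 2.576 (for α = 0.01, two-sided)
z_β = 0.842 (for power = 0.8)
d = 0.42

n = 2 · ((2.576 + 0.842) / 0.42)²
n = 2 · (8.138)²
n ≈ 132.45
Round up to the next whole number: n = 133 per group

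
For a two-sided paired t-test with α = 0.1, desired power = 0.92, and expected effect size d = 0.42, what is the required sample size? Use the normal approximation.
n = 53 pairs

Sample size formula (paired t-test, normal approximation):
n = ((z_{α/2} + z_β) / d)²

z_{α/2} = 1.645 (for α = 0.1, two-sided)
z_β = 1.405 (for power = 0.92)
d = 0.42

n = ((1.645 + 1.405) / 0.42)²
n = (7.262)²
n ≈ 52.74
Round up to the next whole number: n = 53 pairs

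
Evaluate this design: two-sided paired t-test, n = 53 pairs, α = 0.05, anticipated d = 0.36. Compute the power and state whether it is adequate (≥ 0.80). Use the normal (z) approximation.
Power ≈ 0.75; the study is underpowered (power < 0.80)

Power calculation (paired t-test, normal approximation):
z_β = d · √n - z_{α/2}
z_β = 0.36 · √53 - 1.960
z_β = 0.36 · 7.280 - 1.960
z_β = 0.661

Power = Φ(z_β) = Φ(0.661) ≈ 0.746

Effect size d = 0.36 is small by Cohen's convention (0.2/0.5/0.8).

Threshold: power ≥ 0.80 is conventionally adequate.
Power ≈ 0.75 → the study is underpowered (power < 0.80).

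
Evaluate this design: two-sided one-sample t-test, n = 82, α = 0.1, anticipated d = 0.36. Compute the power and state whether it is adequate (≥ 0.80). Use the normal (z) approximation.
Power ≈ 0.95; the study is adequately powered (power ≥ 0.80)

Power calculation (one-sample t-test, normal approximation):
z_β = d · √n - z_{α/2}
z_β = 0.36 · √82 - 1.645
z_β = 0.36 · 9.055 - 1.645
z_β = 1.615

Power = Φ(z_β) = Φ(1.615) ≈ 0.947

Effect size d = 0.36 is small by Cohen's convention (0.2/0.5/0.8).

Threshold: power ≥ 0.80 is conventionally adequate.
Power ≈ 0.95 → the study is adequately powered (power ≥ 0.80).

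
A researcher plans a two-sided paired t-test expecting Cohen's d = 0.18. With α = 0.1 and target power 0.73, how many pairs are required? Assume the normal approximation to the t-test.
n = 158 pairs

Sample size formula (paired t-test, normal approximation):
n = ((z_{α/2} + z_β) / d)²

z_{α/2} = 1.645 (for α = 0.1, two-sided)
z_β = 0.613 (for power = 0.73)
d = 0.18

n = ((1.645 + 0.613) / 0.18)²
n = (12.544)²
n ≈ 157.35
Round up to the next whole number: n = 158 pairs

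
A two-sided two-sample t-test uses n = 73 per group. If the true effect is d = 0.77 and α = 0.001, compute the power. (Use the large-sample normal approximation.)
Power ≈ 0.91

Power calculation (two-sample t-test, normal approximation):
z_β = d · √(n/2) - z_{α/2}
z_β = 0.77 · √(73/2) - 3.291
z_β = 0.77 · 6.042 - 3.291
z_β = 1.361

Power = Φ(z_β) = Φ(1.361) ≈ 0.913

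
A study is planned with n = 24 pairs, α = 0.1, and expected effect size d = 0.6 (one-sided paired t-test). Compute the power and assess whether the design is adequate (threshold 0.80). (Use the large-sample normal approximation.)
Power ≈ 0.95; the study is adequately powered (power ≥ 0.80)

Power calculation (paired t-test, normal approximation):
z_β = d · √n - z_α
z_β = 0.6 · √24 - 1.282
z_β = 0.6 · 4.899 - 1.282
z_β = 1.658

Power = Φ(z_β) = Φ(1.658) ≈ 0.951

Effect size d = 0.6 is medium by Cohen's convention (0.2/0.5/0.8).

Threshold: power ≥ 0.80 is conventionally adequate.
Power ≈ 0.95 → the study is adequately powered (power ≥ 0.80).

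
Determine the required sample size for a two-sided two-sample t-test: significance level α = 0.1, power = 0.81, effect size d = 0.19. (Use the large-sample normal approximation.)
n = 353 per group

Sample size formula (two-sample t-test, normal approximation):
n = 2 · ((z_{α/2} + z_β) / d)²

z_{α/2} = 1.645 (for α = 0.1, two-sided)
z_β = 0.878 (for power = 0.81)
d = 0.19

n = 2 · ((1.645 + 0.878) / 0.19)²
n = 2 · (13.279)²
n ≈ 352.66
Round up to the next whole number: n = 353 per group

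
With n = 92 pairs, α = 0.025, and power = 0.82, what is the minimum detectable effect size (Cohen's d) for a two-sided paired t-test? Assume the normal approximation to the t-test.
d ≈ 0.33

Minimum detectable effect (paired t-test, normal approximation):
d = (z_{α/2} + z_β) / √n
d = (2.241 + 0.915) / √92
d = 3.157 / 9.592
d ≈ 0.33

By Cohen's convention (0.2 small / 0.5 medium / 0.8 large): small effect.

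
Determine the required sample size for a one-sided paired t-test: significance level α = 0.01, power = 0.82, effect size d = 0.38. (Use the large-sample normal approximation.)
n = 73 pairs

Sample size formula (paired t-test, normal approximation):
n = ((z_α + z_β) / d)²

z_α = 2.326 (for α = 0.01, one-sided)
z_β = 0.915 (for power = 0.82)
d = 0.38

n = ((2.326 + 0.915) / 0.38)²
n = (8.529)²
n ≈ 72.74
Round up to the next whole number: n = 73 pairs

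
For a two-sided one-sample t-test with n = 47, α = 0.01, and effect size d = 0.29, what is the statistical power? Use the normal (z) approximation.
Power ≈ 0.28

Power calculation (one-sample t-test, normal approximation):
z_β = d · √n - z_{α/2}
z_β = 0.29 · √47 - 2.576
z_β = 0.29 · 6.856 - 2.576
z_β = -0.588

Power = Φ(z_β) = Φ(-0.588) ≈ 0.278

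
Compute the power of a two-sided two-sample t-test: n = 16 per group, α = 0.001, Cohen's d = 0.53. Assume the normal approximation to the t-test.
Power ≈ 0.04

Power calculation (two-sample t-test, normal approximation):
z_β = d · √(n/2) - z_{α/2}
z_β = 0.53 · √(16/2) - 3.291
z_β = 0.53 · 2.828 - 3.291
z_β = -1.791

Power = Φ(z_β) = Φ(-1.791) ≈ 0.037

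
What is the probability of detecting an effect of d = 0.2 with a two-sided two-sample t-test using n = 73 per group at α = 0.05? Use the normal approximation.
Power ≈ 0.23

Power calculation (two-sample t-test, normal approximation):
z_β = d · √(n/2) - z_{α/2}
z_β = 0.2 · √(73/2) - 1.960
z_β = 0.2 · 6.042 - 1.960
z_β = -0.752

Power = Φ(z_β) = Φ(-0.752) ≈ 0.226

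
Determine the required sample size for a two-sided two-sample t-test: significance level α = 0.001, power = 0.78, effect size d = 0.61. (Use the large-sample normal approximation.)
n = 89 per group

Sample size formula (two-sample t-test, normal approximation):
n = 2 · ((z_{α/2} + z_β) / d)²

z_{α/2} = 3.291 (for α = 0.001, two-sided)
z_β = 0.772 (for power = 0.78)
d = 0.61

n = 2 · ((3.291 + 0.772) / 0.61)²
n = 2 · (6.661)²
n ≈ 88.74
Round up to the next whole number: n = 89 per group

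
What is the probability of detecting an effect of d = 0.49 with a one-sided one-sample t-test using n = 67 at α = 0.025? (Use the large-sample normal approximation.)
Power ≈ 0.98

Power calculation (one-sample t-test, normal approximation):
z_β = d · √n - z_α
z_β = 0.49 · √67 - 1.960
z_β = 0.49 · 8.185 - 1.960
z_β = 2.051

Power = Φ(z_β) = Φ(2.051) ≈ 0.980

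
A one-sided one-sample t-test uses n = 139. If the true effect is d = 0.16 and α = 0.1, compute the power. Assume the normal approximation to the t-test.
Power ≈ 0.73

Power calculation (one-sample t-test, normal approximation):
z_β = d · √n - z_α
z_β = 0.16 · √139 - 1.282
z_β = 0.16 · 11.790 - 1.282
z_β = 0.605

Power = Φ(z_β) = Φ(0.605) ≈ 0.727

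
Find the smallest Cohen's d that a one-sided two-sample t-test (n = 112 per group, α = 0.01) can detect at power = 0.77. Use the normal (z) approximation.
d ≈ 0.41

Minimum detectable effect (two-sample t-test, normal approximation):
d = (z_α + z_β) / √(n/2)
d = (2.326 + 0.739) / √(112/2)
d = 3.065 / 7.483
d ≈ 0.41

By Cohen's convention (0.2 small / 0.5 medium / 0.8 large): small effect.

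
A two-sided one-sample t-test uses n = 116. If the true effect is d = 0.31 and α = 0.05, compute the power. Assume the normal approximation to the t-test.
Power ≈ 0.92

Power calculation (one-sample t-test, normal approximation):
z_β = d · √n - z_{α/2}
z_β = 0.31 · √116 - 1.960
z_β = 0.31 · 10.770 - 1.960
z_β = 1.379

Power = Φ(z_β) = Φ(1.379) ≈ 0.916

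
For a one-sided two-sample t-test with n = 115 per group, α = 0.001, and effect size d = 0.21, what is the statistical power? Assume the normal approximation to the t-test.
Power ≈ 0.07

Power calculation (two-sample t-test, normal approximation):
z_β = d · √(n/2) - z_α
z_β = 0.21 · √(115/2) - 3.090
z_β = 0.21 · 7.583 - 3.090
z_β = -1.498

Power = Φ(z_β) = Φ(-1.498) ≈ 0.067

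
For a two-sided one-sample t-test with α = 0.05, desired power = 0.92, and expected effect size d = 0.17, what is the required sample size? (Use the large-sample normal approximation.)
n = 392

Sample size formula (one-sample t-test, normal approximation):
n = ((z_{α/2} + z_β) / d)²

z_{α/2} = 1.960 (for α = 0.05, two-sided)
z_β = 1.405 (for power = 0.92)
d = 0.17

n = ((1.960 + 1.405) / 0.17)²
n = (19.794)²
n ≈ 391.80
Round up to the next whole number: n = 392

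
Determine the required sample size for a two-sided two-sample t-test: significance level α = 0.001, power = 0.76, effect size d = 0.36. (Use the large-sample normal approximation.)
n = 247 per group

Sample size formula (two-sample t-test, normal approximation):
n = 2 · ((z_{α/2} + z_β) / d)²

z_{α/2} = 3.291 (for α = 0.001, two-sided)
z_β = 0.706 (for power = 0.76)
d = 0.36

n = 2 · ((3.291 + 0.706) / 0.36)²
n = 2 · (11.103)²
n ≈ 246.55
Round up to the next whole number: n = 247 per group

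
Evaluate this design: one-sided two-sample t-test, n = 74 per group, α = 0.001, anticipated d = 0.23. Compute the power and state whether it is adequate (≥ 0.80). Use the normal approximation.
Power ≈ 0.05; the study is underpowered (power < 0.80)

Power calculation (two-sample t-test, normal approximation):
z_β = d · √(n/2) - z_α
z_β = 0.23 · √(74/2) - 3.090
z_β = 0.23 · 6.083 - 3.090
z_β = -1.691

Power = Φ(z_β) = Φ(-1.691) ≈ 0.045

Effect size d = 0.23 is small by Cohen's convention (0.2/0.5/0.8).

Threshold: power ≥ 0.80 is conventionally adequate.
Power ≈ 0.05 → the study is underpowered (power < 0.80).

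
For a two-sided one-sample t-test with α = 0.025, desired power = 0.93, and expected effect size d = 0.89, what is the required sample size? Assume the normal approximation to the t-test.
n = 18

Sample size formula (one-sample t-test, normal approximation):
n = ((z_{α/2} + z_β) / d)²

z_{α/2} = 2.241 (for α = 0.025, two-sided)
z_β = 1.476 (for power = 0.93)
d = 0.89

n = ((2.241 + 1.476) / 0.89)²
n = (4.176)²
n ≈ 17.44
Round up to the next whole number: n = 18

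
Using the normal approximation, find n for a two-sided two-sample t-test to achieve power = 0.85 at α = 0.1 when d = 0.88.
n = 19 per group

Sample size formula (two-sample t-test, normal approximation):
n = 2 · ((z_{α/2} + z_β) / d)²

z_{α/2} = 1.645 (for α = 0.1, two-sided)
z_β = 1.036 (for power = 0.85)
d = 0.88

n = 2 · ((1.645 + 1.036) / 0.88)²
n = 2 · (3.047)²
n ≈ 18.57
Round up to the next whole number: n = 19 per group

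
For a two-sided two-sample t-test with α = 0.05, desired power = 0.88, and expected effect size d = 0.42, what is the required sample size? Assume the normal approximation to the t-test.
n = 112 per group

Sample size formula (two-sample t-test, normal approximation):
n = 2 · ((z_{α/2} + z_β) / d)²

z_{α/2} = 1.960 (for α = 0.05, two-sided)
z_β = 1.175 (for power = 0.88)
d = 0.42

n = 2 · ((1.960 + 1.175) / 0.42)²
n = 2 · (7.464)²
n ≈ 111.42
Round up to the next whole number: n = 112 per group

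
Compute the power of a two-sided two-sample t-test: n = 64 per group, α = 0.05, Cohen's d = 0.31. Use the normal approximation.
Power ≈ 0.42

Power calculation (two-sample t-test, normal approximation):
z_β = d · √(n/2) - z_{α/2}
z_β = 0.31 · √(64/2) - 1.960
z_β = 0.31 · 5.657 - 1.960
z_β = -0.206

Power = Φ(z_β) = Φ(-0.206) ≈ 0.418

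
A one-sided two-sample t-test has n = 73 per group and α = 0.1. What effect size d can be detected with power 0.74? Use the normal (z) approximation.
d ≈ 0.32

Minimum detectable effect (two-sample t-test, normal approximation):
d = (z_α + z_β) / √(n/2)
d = (1.282 + 0.643) / √(73/2)
d = 1.925 / 6.042
d ≈ 0.32

By Cohen's convention (0.2 small / 0.5 medium / 0.8 large): small effect.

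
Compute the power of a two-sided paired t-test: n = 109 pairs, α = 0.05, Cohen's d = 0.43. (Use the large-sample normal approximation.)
Power ≈ 0.99

Power calculation (paired t-test, normal approximation):
z_β = d · √n - z_{α/2}
z_β = 0.43 · √109 - 1.960
z_β = 0.43 · 10.440 - 1.960
z_β = 2.529

Power = Φ(z_β) = Φ(2.529) ≈ 0.994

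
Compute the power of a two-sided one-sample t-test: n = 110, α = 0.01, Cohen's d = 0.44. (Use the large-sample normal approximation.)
Power ≈ 0.98

Power calculation (one-sample t-test, normal approximation):
z_β = d · √n - z_{α/2}
z_β = 0.44 · √110 - 2.576
z_β = 0.44 · 10.488 - 2.576
z_β = 2.039

Power = Φ(z_β) = Φ(2.039) ≈ 0.979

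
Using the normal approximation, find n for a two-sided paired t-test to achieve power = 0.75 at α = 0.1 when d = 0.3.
n = 60 pairs

Sample size formula (paired t-test, normal approximation):
n = ((z_{α/2} + z_β) / d)²

z_{α/2} = 1.645 (for α = 0.1, two-sided)
z_β = 0.674 (for power = 0.75)
d = 0.3

n = ((1.645 + 0.674) / 0.3)²
n = (7.730)²
n ≈ 59.75
Round up to the next whole number: n = 60 pairs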